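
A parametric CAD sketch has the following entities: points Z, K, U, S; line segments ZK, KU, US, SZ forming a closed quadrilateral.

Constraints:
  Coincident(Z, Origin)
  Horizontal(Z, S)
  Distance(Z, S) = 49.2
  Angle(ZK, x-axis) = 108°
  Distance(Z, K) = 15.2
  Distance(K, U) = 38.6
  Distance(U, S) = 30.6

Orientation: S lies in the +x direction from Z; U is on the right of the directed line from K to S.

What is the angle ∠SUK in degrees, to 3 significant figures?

107°

Z is at the origin; Z and S share the same y with |ZS| = 49.2 and S in +x, so S = (49.2, 0). ZK runs at 108.0° with |ZK| = 15.2, so K = (-4.70, 14.5). U is determined by |KU| = 38.6 and |US| = 30.6 together: it lies at the intersection of circle(K, 38.6) and circle(S, 30.6). With |KS| = 55.8, the foot of the radical line on KS is 32.9 from K and the perpendicular offset is √(38.6² − 32.9²) = 20.3. Taking the right-of-KS solution: U = (21.8, -13.6).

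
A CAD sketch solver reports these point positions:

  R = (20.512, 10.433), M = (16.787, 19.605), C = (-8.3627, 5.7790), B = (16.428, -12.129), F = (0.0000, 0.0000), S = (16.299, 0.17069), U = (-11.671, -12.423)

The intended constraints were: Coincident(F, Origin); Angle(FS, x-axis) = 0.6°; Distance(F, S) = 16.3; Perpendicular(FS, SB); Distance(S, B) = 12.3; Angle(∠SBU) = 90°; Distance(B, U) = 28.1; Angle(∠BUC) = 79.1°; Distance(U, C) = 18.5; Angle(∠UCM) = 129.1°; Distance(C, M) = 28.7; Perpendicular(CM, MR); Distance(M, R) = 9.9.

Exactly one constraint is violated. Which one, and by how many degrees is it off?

Perpendicular(CM, MR) — off by 6.70°.

F = (0.00, 0.00) ✓; FS at 0.6000° ✓; |FS| = 16.30 ✓; ∠(FS, SB) = 90.00° ✓; |SB| = 12.30 ✓; ∠SBU = 90.00° ✓; |BU| = 28.10 ✓; ∠BUC = 79.10° ✓; |UC| = 18.50 ✓; ∠UCM = 129.1° ✓; |CM| = 28.70 ✓; ∠(CM, MR) = 96.70° ✗; |MR| = 9.900 ✓.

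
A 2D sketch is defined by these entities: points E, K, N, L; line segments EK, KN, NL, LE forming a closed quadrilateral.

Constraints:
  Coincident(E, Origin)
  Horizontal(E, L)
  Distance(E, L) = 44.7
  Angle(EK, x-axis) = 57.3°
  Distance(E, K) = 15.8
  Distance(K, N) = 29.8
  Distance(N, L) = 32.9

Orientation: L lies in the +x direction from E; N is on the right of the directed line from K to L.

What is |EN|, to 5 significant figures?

22.177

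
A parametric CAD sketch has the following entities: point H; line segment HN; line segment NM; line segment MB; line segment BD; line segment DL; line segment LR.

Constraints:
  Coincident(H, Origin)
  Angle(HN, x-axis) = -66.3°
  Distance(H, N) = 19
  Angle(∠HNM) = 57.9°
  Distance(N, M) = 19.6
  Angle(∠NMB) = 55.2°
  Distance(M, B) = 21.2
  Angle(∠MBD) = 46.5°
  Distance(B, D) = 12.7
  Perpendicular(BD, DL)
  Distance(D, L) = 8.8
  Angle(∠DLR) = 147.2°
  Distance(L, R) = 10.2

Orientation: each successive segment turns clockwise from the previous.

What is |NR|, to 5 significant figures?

24.057

BD ⟂ DL, so DL runs at -176.70°; with |DL| = 8.8, L = (-5.2947, -12.266). ∠DLR = 147.2° gives LR at 150.50° from the x-axis; with |LR| = 10.2, R = (-14.172, -7.2430). Then |NR| = |R − N| = 24.057.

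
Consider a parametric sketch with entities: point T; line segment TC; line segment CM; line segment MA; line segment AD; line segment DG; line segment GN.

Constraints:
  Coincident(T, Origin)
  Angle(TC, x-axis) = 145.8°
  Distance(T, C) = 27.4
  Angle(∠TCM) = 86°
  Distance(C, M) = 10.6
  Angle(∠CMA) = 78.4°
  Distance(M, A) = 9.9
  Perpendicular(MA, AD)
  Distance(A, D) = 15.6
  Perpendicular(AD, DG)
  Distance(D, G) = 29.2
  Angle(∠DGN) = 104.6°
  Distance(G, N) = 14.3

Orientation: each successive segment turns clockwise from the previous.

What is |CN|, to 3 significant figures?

26.5

T is at the origin; TC runs at 145.8° with length 27.4, so C = (-22.7, 15.4). ∠TCM = 86.0° gives CM at 51.8° from the x-axis; with |CM| = 10.6, M = (-16.1, 23.7). ∠CMA = 78.4° gives MA at -49.8° from the x-axis; with |MA| = 9.9, A = (-9.72, 16.2). The perpendicularity gives AD at right angles to MA, so AD runs at -140°; with |AD| = 15.6, D = (-21.6, 6.10). The perpendicularity gives DG at right angles to AD, so DG runs at 130°; with |DG| = 29.2, G = (-40.5, 28.4). ∠DGN = 104.6° gives GN at 54.8° from the x-axis; with |GN| = 14.3, N = (-32.2, 40.1). Then |CN| = |N − C| = 26.5.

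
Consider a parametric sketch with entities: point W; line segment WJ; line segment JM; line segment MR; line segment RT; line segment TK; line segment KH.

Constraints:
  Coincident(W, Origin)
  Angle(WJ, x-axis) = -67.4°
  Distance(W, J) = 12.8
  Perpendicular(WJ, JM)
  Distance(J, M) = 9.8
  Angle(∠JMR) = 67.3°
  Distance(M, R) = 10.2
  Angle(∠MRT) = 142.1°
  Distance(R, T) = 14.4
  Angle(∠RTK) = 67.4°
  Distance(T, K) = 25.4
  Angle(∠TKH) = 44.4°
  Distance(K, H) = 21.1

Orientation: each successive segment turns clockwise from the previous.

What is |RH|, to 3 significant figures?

5.01

W is at the origin; WJ runs at -67.4° with length 12.8, so J = (4.92, -11.8). WJ ⟂ JM, so JM runs at -157°; with |JM| = 9.8, M = (-4.13, -15.6). ∠JMR = 67.3° gives MR at 89.9° from the x-axis; with |MR| = 10.2, R = (-4.11, -5.38). ∠MRT = 142.1° gives RT at 52.0° from the x-axis; with |RT| = 14.4, T = (4.75, 5.96). ∠RTK = 67.4° gives TK at -60.6° from the x-axis; with |TK| = 25.4, K = (17.2, -16.2). ∠TKH = 44.4° gives KH at 164° from the x-axis; with |KH| = 21.1, H = (-3.04, -10.3). Then |RH| = |H − R| = 5.01.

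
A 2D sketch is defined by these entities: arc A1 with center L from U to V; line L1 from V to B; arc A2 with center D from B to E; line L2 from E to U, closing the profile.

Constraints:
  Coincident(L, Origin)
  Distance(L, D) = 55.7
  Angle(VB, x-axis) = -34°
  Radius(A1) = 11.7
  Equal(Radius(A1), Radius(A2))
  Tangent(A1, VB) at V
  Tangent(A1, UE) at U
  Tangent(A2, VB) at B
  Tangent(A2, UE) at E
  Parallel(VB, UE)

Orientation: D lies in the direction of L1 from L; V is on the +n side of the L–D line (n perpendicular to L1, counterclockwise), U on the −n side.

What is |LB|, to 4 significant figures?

56.92

The slot axis is L1's direction at -34.0°, so u = (cos -34.0°, sin -34.0°) = (0.8290, -0.5592) and n = (−sin -34.0°, cos -34.0°) = (0.5592, 0.8290). L is at the origin and D lies 55.7 along u from L, so D = 55.7·u = (46.18, -31.15). Tangency of A1 to both parallel lines with radius 11.7 puts V and U at L ± 11.7·n: V = (6.543, 9.700), U = (-6.543, -9.700). Equal radii place B and E the same way about D: B = D + 11.7·n = (52.72, -21.45), E = D − 11.7·n = (39.63, -40.85). Then |LB| = |B − L| = 56.92.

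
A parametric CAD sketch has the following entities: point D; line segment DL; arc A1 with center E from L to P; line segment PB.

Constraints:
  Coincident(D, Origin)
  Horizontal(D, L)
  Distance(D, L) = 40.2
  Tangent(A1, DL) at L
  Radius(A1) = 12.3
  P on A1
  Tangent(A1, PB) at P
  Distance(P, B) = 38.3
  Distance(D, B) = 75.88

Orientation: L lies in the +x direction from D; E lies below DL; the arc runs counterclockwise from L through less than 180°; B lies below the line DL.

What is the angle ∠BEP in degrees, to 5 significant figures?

72.196°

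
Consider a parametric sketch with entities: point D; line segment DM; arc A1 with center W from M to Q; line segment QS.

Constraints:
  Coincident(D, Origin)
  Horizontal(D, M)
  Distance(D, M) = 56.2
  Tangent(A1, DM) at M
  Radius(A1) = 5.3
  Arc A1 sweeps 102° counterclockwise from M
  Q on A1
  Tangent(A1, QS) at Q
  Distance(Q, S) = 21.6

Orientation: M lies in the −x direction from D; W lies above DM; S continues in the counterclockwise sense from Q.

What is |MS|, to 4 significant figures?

27.54

D is at the origin; DM is horizontal with |DM| = 56.2 and M on the −x side, so M = (-56.20, 0.000). A1 meets DM tangentially, so WM is at right angles to DM, so W = M + (0, 5.3) = (-56.20, 5.300). On A1, M sits at bearing -90° from W; a 102° counterclockwise sweep puts Q at bearing 12°, so Q = W + 5.3·(cos 12°, sin 12°) = (-51.02, 6.402). A1 meets QS tangentially, so WQ is at right angles to QS, so QS runs along (−sin 12°, cos 12°); with |QS| = 21.6, S = (-55.51, 27.53). Then |MS| = |S − M| = 27.54.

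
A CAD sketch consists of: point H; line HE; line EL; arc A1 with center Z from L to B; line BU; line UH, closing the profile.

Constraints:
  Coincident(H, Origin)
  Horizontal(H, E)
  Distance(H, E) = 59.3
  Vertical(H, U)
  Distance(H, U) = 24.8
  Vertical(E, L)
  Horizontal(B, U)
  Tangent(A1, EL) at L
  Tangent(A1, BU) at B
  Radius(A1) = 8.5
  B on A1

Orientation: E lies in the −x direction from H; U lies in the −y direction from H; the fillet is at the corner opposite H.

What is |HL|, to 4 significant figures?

61.50

H is at the origin; HE is horizontal with |HE| = 59.3 and E on the −x side, so E = (-59.30, 0.000). HU is vertical with |HU| = 24.8 and U on the −y side, so U = (0.000, -24.80). The virtual corner opposite H is at (-59.30, -24.80). Tangency of A1 to EL means the radius ZL is perpendicular to EL and tangency of A1 to BU means the radius ZB is perpendicular to BU, with radius 8.5, so the center Z sits 8.5 in from both sides at Z = (-50.80, -16.30). That places the tangent points at L = (-59.30, -16.30) on EL and B = (-50.80, -24.80) on BU. Then |HL| = |L − H| = 61.50.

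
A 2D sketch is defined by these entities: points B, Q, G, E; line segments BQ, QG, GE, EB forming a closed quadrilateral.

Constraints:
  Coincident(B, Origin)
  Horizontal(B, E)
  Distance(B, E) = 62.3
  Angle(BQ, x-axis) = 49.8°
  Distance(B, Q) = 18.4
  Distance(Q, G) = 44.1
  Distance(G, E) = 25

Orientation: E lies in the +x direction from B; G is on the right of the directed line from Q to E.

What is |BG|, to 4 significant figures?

46.64

Checks: |QG| = 44.10 ✓; |GE| = 25.00 ✓.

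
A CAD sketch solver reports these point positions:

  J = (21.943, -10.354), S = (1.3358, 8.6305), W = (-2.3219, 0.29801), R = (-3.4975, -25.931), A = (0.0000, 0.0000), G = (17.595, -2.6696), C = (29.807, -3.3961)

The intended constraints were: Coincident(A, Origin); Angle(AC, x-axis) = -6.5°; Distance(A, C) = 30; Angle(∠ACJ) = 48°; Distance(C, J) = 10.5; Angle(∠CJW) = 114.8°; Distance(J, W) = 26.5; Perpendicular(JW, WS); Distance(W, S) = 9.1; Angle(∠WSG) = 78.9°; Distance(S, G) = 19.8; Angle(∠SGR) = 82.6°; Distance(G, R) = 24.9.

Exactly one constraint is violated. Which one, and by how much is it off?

Distance(G, R) = 24.9 — off by 6.50.

A = (0.00, 0.00) ✓; AC at -6.500° ✓; |AC| = 30.00 ✓; ∠ACJ = 48.00° ✓; |CJ| = 10.50 ✓; ∠CJW = 114.8° ✓; |JW| = 26.50 ✓; ∠(JW, WS) = 90.00° ✓; |WS| = 9.100 ✓; ∠WSG = 78.90° ✓; |SG| = 19.80 ✓; ∠SGR = 82.60° ✓; |GR| = 31.40 ✗.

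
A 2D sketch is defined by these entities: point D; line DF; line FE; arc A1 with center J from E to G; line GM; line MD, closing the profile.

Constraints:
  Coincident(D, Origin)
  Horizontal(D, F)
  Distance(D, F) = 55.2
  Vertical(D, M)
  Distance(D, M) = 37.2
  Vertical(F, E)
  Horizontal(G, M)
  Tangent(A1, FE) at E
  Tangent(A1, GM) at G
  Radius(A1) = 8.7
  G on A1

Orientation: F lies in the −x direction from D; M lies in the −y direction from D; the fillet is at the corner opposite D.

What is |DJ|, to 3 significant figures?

54.5

D is at the origin; DF is horizontal with |DF| = 55.2 and F on the −x side, so F = (-55.2, 0.00). DM is vertical with |DM| = 37.2 and M on the −y side, so M = (0.00, -37.2). The virtual corner opposite D is at (-55.2, -37.2). The tangent condition forces JE to be normal to FE and A1 meets GM tangentially, so JG is at right angles to GM, with radius 8.7, so the center J sits 8.7 in from both sides at J = (-46.5, -28.5). Then |DJ| = |J − D| = 54.5.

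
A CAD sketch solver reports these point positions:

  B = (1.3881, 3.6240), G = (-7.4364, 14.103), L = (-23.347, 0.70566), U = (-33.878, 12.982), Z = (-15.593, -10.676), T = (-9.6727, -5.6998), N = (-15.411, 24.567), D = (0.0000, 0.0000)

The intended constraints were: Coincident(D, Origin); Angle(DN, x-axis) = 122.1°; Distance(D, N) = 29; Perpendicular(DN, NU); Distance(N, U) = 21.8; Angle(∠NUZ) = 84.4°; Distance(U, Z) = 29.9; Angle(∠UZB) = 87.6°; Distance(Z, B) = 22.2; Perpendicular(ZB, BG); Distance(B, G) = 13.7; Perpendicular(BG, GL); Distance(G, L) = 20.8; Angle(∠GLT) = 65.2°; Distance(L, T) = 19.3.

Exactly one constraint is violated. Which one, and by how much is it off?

Distance(L, T) = 19.3 — off by 4.20.

D = (0.00, 0.00) ✓; DN at 122.1° ✓; |DN| = 29.00 ✓; ∠(DN, NU) = 90.00° ✓; |NU| = 21.80 ✓; ∠NUZ = 84.40° ✓; |UZ| = 29.90 ✓; ∠UZB = 87.60° ✓; |ZB| = 22.20 ✓; ∠(ZB, BG) = 90.00° ✓; |BG| = 13.70 ✓; ∠(BG, GL) = 90.00° ✓; |GL| = 20.80 ✓; ∠GLT = 65.20° ✓; |LT| = 15.10 ✗.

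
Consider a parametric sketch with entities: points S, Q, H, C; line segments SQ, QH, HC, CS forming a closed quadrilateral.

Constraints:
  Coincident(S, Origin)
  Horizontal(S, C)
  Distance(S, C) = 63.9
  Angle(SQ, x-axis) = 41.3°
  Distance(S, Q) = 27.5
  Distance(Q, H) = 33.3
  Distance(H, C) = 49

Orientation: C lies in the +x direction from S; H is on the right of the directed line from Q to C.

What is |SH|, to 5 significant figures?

22.838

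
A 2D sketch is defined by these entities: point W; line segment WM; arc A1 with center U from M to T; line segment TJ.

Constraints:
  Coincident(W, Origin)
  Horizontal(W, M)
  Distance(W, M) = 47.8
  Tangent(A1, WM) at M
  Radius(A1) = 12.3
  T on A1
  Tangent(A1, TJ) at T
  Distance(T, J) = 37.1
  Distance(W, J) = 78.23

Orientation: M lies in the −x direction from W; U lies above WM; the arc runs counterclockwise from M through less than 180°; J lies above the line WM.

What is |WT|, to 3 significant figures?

43.0

W is at the origin; W and M share the same y with |WM| = 47.8 and M on the −x side, so M = (-47.8, 0.00). Tangency of A1 to WM means the radius UM is perpendicular to WM, so U = M + (0, 12.3) = (-47.8, 12.3). Since UT ⟂ TJ (tangency), |UJ| = √(12.3² + 37.1²) = 39.1 regardless of where T sits on A1. So J lies on both circle(W, 78.23) and circle(U, 39.1); the above-WM intersection is J = (-60.9, 49.1). T is the foot of the tangent from J: T = (-38.1, 19.9).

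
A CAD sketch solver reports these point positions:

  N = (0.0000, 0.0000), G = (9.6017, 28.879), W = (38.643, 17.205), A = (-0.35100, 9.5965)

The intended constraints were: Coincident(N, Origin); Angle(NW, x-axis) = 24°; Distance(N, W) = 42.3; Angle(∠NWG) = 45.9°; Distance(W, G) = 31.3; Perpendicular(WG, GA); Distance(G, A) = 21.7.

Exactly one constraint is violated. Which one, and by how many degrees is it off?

Perpendicular(WG, GA) — off by 5.40°.

N = (0.00, 0.00) ✓; NW at 24.00° ✓; |NW| = 42.30 ✓; ∠NWG = 45.90° ✓; |WG| = 31.30 ✓; ∠(WG, GA) = 84.60° ✗; |GA| = 21.70 ✓.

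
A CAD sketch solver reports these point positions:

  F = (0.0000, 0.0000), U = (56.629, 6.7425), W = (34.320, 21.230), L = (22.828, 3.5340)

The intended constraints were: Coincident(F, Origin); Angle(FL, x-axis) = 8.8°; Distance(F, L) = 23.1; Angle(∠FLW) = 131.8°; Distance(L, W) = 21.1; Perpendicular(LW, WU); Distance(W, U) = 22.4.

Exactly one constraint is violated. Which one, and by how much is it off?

Distance(W, U) = 22.4 — off by 4.20.

F = (0.00, 0.00) ✓; FL at 8.800° ✓; |FL| = 23.10 ✓; ∠FLW = 131.8° ✓; |LW| = 21.10 ✓; ∠(LW, WU) = 90.00° ✓; |WU| = 26.60 ✗.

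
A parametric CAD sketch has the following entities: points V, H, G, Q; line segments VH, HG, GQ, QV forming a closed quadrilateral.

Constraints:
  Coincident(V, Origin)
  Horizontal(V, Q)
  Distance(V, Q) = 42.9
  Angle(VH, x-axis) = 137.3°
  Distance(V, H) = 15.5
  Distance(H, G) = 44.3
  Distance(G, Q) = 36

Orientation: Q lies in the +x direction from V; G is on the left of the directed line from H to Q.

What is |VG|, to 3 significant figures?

42.2

V is at the origin; V and Q share the same y with |VQ| = 42.9 and Q in +x, so Q = (42.9, 0). VH runs at 137.3° with |VH| = 15.5, so H = (-11.4, 10.5). G is determined by |HG| = 44.3 and |GQ| = 36.0 together: it lies at the intersection of circle(H, 44.3) and circle(Q, 36.0). With |HQ| = 55.3, the foot of the radical line on HQ is 33.7 from H and the perpendicular offset is √(44.3² − 33.7²) = 28.8. Taking the left-of-HQ solution: G = (27.1, 32.4).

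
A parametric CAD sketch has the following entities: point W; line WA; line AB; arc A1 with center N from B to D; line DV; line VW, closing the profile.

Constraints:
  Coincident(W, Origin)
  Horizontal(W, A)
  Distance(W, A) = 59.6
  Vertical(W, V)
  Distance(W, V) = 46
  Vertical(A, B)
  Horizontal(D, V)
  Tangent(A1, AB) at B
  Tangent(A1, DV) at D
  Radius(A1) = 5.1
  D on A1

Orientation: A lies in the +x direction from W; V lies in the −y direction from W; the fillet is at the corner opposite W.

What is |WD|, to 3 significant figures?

71.3

W is at the origin; WA is horizontal with |WA| = 59.6 and A on the +x side, so A = (59.6, 0.00). WV is vertical with |WV| = 46.0 and V on the −y side, so V = (0.00, -46.0). The virtual corner opposite W is at (59.6, -46.0). Since A1 is tangent to AB there, NB ⟂ AB and since A1 is tangent to DV there, ND ⟂ DV, with radius 5.1, so the center N sits 5.1 in from both sides at N = (54.5, -40.9). That places the tangent points at B = (59.6, -40.9) on AB and D = (54.5, -46.0) on DV. Then |WD| = |D − W| = 71.3.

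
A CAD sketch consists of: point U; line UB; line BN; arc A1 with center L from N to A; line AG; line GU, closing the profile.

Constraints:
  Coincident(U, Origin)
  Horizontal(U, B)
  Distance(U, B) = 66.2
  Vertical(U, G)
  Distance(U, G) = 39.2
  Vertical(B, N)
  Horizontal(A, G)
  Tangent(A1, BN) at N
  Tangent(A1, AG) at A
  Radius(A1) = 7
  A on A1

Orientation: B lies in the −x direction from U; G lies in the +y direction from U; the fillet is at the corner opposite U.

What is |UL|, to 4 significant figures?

67.39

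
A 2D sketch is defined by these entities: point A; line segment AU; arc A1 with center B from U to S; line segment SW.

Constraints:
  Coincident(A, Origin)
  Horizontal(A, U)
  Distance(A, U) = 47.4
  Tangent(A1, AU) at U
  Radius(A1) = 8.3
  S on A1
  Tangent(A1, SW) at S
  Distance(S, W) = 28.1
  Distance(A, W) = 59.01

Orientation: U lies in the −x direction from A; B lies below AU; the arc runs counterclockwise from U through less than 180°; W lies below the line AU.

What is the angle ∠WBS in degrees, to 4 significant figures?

73.54°

Checks: |BS| = 8.300 ✓; ∠(BS, SW) = 90.00° ✓; |SW| = 28.10 ✓; |AW| = 59.01 ✓.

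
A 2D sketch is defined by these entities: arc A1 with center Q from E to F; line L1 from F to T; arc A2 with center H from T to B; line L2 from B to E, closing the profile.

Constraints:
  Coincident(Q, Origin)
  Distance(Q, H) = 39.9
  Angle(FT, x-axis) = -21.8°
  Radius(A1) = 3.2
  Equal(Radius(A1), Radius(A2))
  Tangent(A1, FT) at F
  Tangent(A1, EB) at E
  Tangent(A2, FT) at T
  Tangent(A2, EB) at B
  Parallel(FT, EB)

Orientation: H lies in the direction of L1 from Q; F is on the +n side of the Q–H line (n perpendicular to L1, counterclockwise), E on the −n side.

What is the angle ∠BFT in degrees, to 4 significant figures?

9.113°

The slot axis is L1's direction at -21.8°, so u = (cos -21.8°, sin -21.8°) = (0.9285, -0.3714) and n = (−sin -21.8°, cos -21.8°) = (0.3714, 0.9285). Q is at the origin and H lies 39.9 along u from Q, so H = 39.9·u = (37.05, -14.82). Tangency of A1 to both parallel lines with radius 3.2 puts F and E at Q ± 3.2·n: F = (1.188, 2.971), E = (-1.188, -2.971). Equal radii place T and B the same way about H: T = H + 3.2·n = (38.23, -11.85), B = H − 3.2·n = (35.86, -17.79). Then cos ∠BFT = FB·FT / (|FB||FT|), giving 9.113°.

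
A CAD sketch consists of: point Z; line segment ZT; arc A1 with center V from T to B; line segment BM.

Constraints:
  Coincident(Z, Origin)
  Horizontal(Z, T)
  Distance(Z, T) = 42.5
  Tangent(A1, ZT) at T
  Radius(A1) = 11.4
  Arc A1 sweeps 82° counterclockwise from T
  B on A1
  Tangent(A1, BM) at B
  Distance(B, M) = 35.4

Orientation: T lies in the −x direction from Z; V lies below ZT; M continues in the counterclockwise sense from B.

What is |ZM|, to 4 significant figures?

73.90

Z is at the origin; Z and T share the same y with |ZT| = 42.5 and T on the −x side, so T = (-42.50, 0.000). The tangent condition forces VT to be normal to ZT, so V = T + (0, -11.4) = (-42.50, -11.40). On A1, T sits at bearing 90° from V; an 82° counterclockwise sweep puts B at bearing 172°, so B = V + 11.4·(cos 172°, sin 172°) = (-53.79, -9.813). A1 meets BM tangentially, so VB is at right angles to BM, so BM runs along (−sin 172°, cos 172°); with |BM| = 35.4, M = (-58.72, -44.87). Then |ZM| = |M − Z| = 73.90.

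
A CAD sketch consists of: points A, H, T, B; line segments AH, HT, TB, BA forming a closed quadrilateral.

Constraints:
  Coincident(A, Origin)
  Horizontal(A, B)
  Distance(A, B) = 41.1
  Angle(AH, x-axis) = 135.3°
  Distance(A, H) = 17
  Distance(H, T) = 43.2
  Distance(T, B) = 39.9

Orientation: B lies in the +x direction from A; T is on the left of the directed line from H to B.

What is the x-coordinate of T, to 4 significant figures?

23.83

A is at the origin; AB is horizontal with |AB| = 41.1 and B in +x, so B = (41.1, 0). AH runs at 135.3° with |AH| = 17.0, so H = (-12.08, 11.96). T is determined by |HT| = 43.2 and |TB| = 39.9 together: it lies at the intersection of circle(H, 43.2) and circle(B, 39.9). With |HB| = 54.51, the foot of the radical line on HB is 29.77 from H and the perpendicular offset is √(43.2² − 29.77²) = 31.30. Taking the left-of-HB solution: T = (23.83, 35.97).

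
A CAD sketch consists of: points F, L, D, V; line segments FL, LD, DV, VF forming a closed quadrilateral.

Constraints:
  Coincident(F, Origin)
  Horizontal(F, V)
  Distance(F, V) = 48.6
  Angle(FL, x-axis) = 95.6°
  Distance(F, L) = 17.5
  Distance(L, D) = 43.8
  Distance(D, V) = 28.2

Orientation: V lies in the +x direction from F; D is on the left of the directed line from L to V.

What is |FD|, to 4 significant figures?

49.17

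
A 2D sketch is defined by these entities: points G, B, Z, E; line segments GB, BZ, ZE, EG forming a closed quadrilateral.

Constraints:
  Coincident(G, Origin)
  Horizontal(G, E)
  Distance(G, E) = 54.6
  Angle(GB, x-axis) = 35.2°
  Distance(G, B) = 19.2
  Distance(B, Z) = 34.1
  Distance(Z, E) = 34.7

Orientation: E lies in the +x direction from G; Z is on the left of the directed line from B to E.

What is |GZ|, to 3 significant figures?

53.3

Checks: |BZ| = 34.10 ✓; |ZE| = 34.70 ✓.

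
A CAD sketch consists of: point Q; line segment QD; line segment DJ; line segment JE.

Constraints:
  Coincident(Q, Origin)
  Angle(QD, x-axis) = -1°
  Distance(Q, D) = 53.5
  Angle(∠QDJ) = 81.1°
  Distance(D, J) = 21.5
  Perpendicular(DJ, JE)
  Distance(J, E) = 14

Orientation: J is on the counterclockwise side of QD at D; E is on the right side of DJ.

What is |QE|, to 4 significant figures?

68.15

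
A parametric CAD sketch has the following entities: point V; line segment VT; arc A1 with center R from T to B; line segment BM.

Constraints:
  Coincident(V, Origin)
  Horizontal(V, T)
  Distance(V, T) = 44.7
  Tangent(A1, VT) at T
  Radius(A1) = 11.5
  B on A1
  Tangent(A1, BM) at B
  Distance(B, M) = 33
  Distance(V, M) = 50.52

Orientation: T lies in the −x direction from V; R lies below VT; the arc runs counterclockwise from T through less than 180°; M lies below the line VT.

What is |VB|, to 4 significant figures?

56.10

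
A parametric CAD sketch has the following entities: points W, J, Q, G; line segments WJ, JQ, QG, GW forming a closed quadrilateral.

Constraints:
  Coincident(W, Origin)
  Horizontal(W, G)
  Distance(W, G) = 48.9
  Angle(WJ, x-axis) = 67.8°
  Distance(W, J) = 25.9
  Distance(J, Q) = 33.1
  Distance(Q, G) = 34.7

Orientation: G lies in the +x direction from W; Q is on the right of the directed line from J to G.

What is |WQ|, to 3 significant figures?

17.6

Checks: |JQ| = 33.10 ✓; |QG| = 34.70 ✓.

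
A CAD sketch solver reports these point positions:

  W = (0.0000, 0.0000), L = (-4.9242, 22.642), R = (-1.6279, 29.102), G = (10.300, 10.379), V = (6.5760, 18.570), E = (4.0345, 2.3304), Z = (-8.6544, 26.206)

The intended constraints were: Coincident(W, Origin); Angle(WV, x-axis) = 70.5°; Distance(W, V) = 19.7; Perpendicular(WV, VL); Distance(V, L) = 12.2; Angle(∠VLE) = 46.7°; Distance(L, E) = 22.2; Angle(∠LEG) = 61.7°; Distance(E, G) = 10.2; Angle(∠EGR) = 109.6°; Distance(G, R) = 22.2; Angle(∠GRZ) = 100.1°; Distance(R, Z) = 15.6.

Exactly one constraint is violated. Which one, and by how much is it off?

Distance(R, Z) = 15.6 — off by 8.00.

W = (0.00, 0.00) ✓; WV at 70.50° ✓; |WV| = 19.70 ✓; ∠(WV, VL) = 90.00° ✓; |VL| = 12.20 ✓; ∠VLE = 46.70° ✓; |LE| = 22.20 ✓; ∠LEG = 61.70° ✓; |EG| = 10.20 ✓; ∠EGR = 109.6° ✓; |GR| = 22.20 ✓; ∠GRZ = 100.1° ✓; |RZ| = 7.600 ✗.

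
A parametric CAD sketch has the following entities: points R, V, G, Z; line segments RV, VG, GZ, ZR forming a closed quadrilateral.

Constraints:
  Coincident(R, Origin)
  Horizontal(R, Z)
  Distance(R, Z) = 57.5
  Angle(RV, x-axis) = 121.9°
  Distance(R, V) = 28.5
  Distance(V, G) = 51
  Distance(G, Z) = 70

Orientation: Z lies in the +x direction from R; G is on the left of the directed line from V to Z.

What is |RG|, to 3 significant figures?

63.6

R is at the origin; RZ is horizontal with |RZ| = 57.5 and Z in +x, so Z = (57.5, 0). RV runs at 121.9° with |RV| = 28.5, so V = (-15.1, 24.2). G is determined by |VG| = 51.0 and |GZ| = 70.0 together: it lies at the intersection of circle(V, 51.0) and circle(Z, 70.0). With |VZ| = 76.5, the foot of the radical line on VZ is 23.2 from V and the perpendicular offset is √(51.0² − 23.2²) = 45.4. Taking the left-of-VZ solution: G = (21.3, 59.9).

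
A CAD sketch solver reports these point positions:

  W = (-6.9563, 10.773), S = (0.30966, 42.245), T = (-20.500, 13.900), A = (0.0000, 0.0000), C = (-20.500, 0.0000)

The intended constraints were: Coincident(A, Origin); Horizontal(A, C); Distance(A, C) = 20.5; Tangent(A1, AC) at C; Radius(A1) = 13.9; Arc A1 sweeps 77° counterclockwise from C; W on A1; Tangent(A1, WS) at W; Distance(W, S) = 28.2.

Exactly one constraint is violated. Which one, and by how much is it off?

Distance(W, S) = 28.2 — off by 4.10.

A = (0.00, 0.00) ✓; A.y = 0.00, C.y = 0.00 ✓; |AC| = 20.50 ✓; ∠(TC, CA) = 90.00° ✓; |TC| = 13.90 ✓; bearing(T→W) − bearing(T→C) = 77.00° ✓; |TW| = 13.90 ✓; ∠(TW, WS) = 90.00° ✓; |WS| = 32.30 ✗.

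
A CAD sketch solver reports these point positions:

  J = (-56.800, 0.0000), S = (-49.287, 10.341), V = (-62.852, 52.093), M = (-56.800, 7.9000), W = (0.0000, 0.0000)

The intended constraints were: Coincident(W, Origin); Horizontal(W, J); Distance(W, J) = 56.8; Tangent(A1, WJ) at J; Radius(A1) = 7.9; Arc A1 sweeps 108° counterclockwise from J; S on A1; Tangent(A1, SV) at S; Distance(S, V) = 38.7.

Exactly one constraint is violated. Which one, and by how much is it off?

Distance(S, V) = 38.7 — off by 5.20.

W = (0.00, 0.00) ✓; W.y = 0.00, J.y = 0.00 ✓; |WJ| = 56.80 ✓; ∠(MJ, JW) = 90.00° ✓; |MJ| = 7.900 ✓; bearing(M→S) − bearing(M→J) = 108.0° ✓; |MS| = 7.900 ✓; ∠(MS, SV) = 90.00° ✓; |SV| = 43.90 ✗.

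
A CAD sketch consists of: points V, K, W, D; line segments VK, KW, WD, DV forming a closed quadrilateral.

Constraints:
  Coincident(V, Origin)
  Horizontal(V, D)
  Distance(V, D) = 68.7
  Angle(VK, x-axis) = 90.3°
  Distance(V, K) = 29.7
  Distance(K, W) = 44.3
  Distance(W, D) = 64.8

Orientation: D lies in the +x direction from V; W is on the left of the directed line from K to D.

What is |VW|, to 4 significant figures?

66.19

Checks: |KW| = 44.30 ✓; |WD| = 64.80 ✓.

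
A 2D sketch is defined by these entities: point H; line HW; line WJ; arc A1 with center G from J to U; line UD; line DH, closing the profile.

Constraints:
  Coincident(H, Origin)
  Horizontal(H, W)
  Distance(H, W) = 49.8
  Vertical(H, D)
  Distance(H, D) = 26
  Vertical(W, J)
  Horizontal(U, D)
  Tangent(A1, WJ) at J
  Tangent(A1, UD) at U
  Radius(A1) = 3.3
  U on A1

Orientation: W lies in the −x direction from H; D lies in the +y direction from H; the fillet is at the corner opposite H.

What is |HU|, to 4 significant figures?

53.28

H is at the origin; HW is horizontal with |HW| = 49.8 and W on the −x side, so W = (-49.80, 0.000). H and D share the same x with |HD| = 26.0 and D on the +y side, so D = (0.000, 26.00). The virtual corner opposite H is at (-49.80, 26.00). The tangent condition forces GJ to be normal to WJ and since A1 is tangent to UD there, GU ⟂ UD, with radius 3.3, so the center G sits 3.3 in from both sides at G = (-46.50, 22.70). That places the tangent points at J = (-49.80, 22.70) on WJ and U = (-46.50, 26.00) on UD. Then |HU| = |U − H| = 53.28.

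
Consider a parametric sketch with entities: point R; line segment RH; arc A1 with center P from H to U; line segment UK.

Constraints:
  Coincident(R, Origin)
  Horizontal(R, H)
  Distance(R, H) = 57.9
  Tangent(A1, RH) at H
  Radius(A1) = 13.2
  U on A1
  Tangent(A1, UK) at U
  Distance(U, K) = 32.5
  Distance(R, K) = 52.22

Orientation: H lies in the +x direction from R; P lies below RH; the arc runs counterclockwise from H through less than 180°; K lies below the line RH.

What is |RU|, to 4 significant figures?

46.31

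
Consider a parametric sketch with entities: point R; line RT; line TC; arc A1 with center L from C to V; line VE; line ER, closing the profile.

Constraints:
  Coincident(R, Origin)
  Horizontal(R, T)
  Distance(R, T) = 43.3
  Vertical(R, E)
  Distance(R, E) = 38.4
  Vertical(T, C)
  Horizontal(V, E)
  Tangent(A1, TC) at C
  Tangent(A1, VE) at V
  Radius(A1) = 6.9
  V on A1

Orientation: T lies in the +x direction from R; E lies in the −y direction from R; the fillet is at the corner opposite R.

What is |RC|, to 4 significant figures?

53.55

The virtual corner opposite R is at (43.30, -38.40). A1 meets TC tangentially, so LC is at right angles to TC and since A1 is tangent to VE there, LV ⟂ VE, with radius 6.9, so the center L sits 6.9 in from both sides at L = (36.40, -31.50). That places the tangent points at C = (43.30, -31.50) on TC and V = (36.40, -38.40) on VE. Then |RC| = |C − R| = 53.55.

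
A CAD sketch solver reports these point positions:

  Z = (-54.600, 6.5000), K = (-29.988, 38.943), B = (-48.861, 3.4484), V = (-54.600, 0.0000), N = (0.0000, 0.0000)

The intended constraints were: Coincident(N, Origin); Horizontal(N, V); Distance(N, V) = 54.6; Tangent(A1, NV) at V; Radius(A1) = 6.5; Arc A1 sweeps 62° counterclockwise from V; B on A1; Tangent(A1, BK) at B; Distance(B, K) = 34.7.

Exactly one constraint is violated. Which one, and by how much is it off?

Distance(B, K) = 34.7 — off by 5.50.

N = (0.00, 0.00) ✓; N.y = 0.00, V.y = 0.00 ✓; |NV| = 54.60 ✓; ∠(ZV, VN) = 90.00° ✓; |ZV| = 6.500 ✓; bearing(Z→B) − bearing(Z→V) = 62.00° ✓; |ZB| = 6.500 ✓; ∠(ZB, BK) = 90.00° ✓; |BK| = 40.20 ✗.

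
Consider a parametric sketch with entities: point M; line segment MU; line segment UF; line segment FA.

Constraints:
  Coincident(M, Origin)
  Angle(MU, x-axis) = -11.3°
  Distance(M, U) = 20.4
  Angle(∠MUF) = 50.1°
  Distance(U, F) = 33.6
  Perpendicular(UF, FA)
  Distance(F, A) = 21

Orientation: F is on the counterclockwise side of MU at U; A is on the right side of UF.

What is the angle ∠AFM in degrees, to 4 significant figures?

127.3°

M is at the origin; MU runs at -11.3° with length 20.4, so U = 20.4·(cos -11.3°, sin -11.3°) = (20.00, -3.997). ∠MUF = 50.1°, so UF runs at -11.3° + (180° − 50.1°) = 118.6° from the x-axis; with |UF| = 33.6, F = U + 33.6·(cos 118.6°, sin 118.6°) = (3.920, 25.50). UF ⟂ FA; with |FA| = 21.0 on the right of UF, A = F + 21.0·(0.8780, 0.4787) = (22.36, 35.56). Then cos ∠AFM = FA·FM / (|FA||FM|), giving 127.3°.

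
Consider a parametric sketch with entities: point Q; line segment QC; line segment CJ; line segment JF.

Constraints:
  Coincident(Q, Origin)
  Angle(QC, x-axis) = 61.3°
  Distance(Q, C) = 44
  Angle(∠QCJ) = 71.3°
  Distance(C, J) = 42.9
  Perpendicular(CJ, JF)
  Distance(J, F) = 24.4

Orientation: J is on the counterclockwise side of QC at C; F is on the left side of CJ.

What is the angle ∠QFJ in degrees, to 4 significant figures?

121.0°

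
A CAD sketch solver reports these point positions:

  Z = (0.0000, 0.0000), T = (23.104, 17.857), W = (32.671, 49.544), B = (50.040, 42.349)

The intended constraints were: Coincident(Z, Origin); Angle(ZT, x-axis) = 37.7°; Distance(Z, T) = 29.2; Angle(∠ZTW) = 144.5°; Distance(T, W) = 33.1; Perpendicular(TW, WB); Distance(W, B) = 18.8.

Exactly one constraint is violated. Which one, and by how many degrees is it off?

Perpendicular(TW, WB) — off by 5.70°.

Z = (0.00, 0.00) ✓; ZT at 37.70° ✓; |ZT| = 29.20 ✓; ∠ZTW = 144.5° ✓; |TW| = 33.10 ✓; ∠(TW, WB) = 95.70° ✗; |WB| = 18.80 ✓.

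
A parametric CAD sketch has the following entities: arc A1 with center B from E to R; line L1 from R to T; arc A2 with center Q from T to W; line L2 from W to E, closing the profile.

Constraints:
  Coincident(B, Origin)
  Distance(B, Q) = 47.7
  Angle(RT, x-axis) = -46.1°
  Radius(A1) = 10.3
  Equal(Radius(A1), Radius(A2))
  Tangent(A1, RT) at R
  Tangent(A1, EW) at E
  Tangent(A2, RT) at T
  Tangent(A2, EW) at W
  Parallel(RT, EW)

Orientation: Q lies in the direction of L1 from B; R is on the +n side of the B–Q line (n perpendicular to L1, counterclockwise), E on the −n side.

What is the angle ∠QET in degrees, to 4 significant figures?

11.17°

The slot axis is L1's direction at -46.1°, so u = (cos -46.1°, sin -46.1°) = (0.6934, -0.7206) and n = (−sin -46.1°, cos -46.1°) = (0.7206, 0.6934). B is at the origin and Q lies 47.7 along u from B, so Q = 47.7·u = (33.08, -34.37). Tangency of A1 to both parallel lines with radius 10.3 puts R and E at B ± 10.3·n: R = (7.422, 7.142), E = (-7.422, -7.142). Equal radii place T and W the same way about Q: T = Q + 10.3·n = (40.50, -27.23), W = Q − 10.3·n = (25.65, -41.51). Then cos ∠QET = EQ·ET / (|EQ||ET|), giving 11.17°.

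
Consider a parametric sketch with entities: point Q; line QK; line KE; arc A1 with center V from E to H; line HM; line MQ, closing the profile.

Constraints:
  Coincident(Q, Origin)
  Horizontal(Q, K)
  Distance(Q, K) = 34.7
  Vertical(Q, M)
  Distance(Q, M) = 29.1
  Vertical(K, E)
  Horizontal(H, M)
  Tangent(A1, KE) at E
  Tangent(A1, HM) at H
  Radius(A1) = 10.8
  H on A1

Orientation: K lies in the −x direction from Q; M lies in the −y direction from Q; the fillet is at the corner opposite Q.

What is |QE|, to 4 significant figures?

39.23

The virtual corner opposite Q is at (-34.70, -29.10). Tangency of A1 to KE means the radius VE is perpendicular to KE and the tangent condition forces VH to be normal to HM, with radius 10.8, so the center V sits 10.8 in from both sides at V = (-23.90, -18.30). That places the tangent points at E = (-34.70, -18.30) on KE and H = (-23.90, -29.10) on HM. Then |QE| = |E − Q| = 39.23.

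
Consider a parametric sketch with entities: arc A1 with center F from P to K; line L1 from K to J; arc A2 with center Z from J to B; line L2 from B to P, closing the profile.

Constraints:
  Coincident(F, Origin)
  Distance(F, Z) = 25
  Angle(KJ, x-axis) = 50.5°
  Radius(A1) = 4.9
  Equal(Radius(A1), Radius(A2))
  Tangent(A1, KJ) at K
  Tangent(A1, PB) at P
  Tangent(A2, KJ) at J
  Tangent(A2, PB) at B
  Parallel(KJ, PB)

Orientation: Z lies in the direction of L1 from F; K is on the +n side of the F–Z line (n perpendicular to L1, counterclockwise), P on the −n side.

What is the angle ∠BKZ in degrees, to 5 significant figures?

10.316°

The slot axis is L1's direction at 50.5°, so u = (cos 50.5°, sin 50.5°) = (0.63608, 0.77162) and n = (−sin 50.5°, cos 50.5°) = (-0.77162, 0.63608). F is at the origin and Z lies 25.0 along u from F, so Z = 25.0·u = (15.902, 19.291). Tangency of A1 to both parallel lines with radius 4.9 puts K and P at F ± 4.9·n: K = (-3.7810, 3.1168), P = (3.7810, -3.1168). Equal radii place J and B the same way about Z: J = Z + 4.9·n = (12.121, 22.407), B = Z − 4.9·n = (19.683, 16.174). Then cos ∠BKZ = KB·KZ / (|KB||KZ|), giving 10.316°.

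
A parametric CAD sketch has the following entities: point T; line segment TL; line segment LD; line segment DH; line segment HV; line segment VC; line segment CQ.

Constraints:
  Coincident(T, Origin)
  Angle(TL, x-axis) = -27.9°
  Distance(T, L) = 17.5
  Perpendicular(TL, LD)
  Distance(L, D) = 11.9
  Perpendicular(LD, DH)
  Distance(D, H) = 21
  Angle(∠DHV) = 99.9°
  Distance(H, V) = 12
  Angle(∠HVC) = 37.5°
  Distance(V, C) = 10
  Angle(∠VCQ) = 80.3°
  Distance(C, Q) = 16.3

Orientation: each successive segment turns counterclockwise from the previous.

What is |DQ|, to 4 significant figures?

29.02

T is at the origin; TL runs at -27.9° with length 17.5, so L = (15.47, -8.189). TL ⟂ LD, so LD runs at 62.10°; with |LD| = 11.9, D = (21.03, 2.328). LD ⟂ DH, so DH runs at 152.1°; with |DH| = 21.0, H = (2.475, 12.15). ∠DHV = 99.9° gives HV at -127.8° from the x-axis; with |HV| = 12.0, V = (-4.880, 2.673). ∠HVC = 37.5° gives VC at 14.70° from the x-axis; with |VC| = 10.0, C = (4.793, 5.210). ∠VCQ = 80.3° gives CQ at 114.4° from the x-axis; with |CQ| = 16.3, Q = (-1.941, 20.05). Then |DQ| = |Q − D| = 29.02.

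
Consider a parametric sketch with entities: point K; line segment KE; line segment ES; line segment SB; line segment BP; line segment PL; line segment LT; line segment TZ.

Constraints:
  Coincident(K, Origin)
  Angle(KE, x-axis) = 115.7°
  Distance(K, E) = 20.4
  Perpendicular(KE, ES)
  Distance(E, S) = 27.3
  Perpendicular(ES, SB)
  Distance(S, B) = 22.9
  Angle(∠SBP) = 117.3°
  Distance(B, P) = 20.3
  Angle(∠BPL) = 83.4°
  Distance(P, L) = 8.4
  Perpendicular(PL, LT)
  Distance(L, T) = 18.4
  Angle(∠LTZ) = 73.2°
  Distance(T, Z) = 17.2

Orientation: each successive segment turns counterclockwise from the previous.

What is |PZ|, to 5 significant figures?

15.665

PL is perpendicular to LT, so LT runs at -175.00°; with |LT| = 18.4, T = (-22.285, -7.8940). ∠LTZ = 73.2° gives TZ at -68.200° from the x-axis; with |TZ| = 17.2, Z = (-15.898, -23.864). Then |PZ| = |Z − P| = 15.665.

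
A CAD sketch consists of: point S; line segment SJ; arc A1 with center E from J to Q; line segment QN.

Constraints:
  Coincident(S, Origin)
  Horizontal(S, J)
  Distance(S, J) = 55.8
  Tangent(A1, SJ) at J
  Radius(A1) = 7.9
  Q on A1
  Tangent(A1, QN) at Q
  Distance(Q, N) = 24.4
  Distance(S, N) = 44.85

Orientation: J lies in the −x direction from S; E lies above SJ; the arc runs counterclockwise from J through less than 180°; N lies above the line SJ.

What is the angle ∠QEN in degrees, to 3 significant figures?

72.1°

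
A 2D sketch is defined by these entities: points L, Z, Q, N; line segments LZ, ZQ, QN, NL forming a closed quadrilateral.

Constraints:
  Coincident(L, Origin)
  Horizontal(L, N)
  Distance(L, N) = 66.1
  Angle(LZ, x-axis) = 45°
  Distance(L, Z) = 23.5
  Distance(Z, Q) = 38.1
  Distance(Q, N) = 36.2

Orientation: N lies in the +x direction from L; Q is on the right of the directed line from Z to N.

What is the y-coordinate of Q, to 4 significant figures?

-17.17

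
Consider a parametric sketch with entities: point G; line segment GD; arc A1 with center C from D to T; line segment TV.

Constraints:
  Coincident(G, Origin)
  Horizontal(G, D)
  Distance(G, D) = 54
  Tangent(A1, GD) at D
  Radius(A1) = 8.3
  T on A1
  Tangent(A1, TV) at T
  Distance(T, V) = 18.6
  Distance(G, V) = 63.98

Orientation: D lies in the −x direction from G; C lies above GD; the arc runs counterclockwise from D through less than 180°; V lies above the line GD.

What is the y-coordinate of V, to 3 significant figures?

28.4

Checks: ∠(CD, DG) = 90.00° ✓; |CT| = 8.300 ✓; ∠(CT, TV) = 90.00° ✓; |TV| = 18.60 ✓; |GV| = 63.98 ✓.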